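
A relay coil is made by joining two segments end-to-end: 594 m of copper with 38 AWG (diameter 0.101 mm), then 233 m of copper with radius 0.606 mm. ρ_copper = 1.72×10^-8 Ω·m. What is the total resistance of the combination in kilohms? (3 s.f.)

Segment 1: A = π(0.101/2 mm)² = π(5.0500e-05 m)² = 8.012e-09 m²
R₁ = ρL/A = (1.72×10^-8)(594)/(8.012e-09) = 1275 Ω
Segment 2: A = πr² = π(6.0600e-04 m)² = 1.154e-06 m²
R₂ = (1.72×10^-8)(233)/(1.154e-06) = 3.474 Ω
R = R₁ + R₂ = 1.28 kΩ

1.28 kΩ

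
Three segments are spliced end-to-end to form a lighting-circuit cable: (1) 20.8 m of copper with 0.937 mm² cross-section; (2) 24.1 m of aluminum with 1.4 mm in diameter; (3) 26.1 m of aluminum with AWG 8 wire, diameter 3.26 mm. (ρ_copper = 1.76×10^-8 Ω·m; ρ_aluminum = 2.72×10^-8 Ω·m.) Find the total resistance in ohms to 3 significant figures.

0.902 Ω

Seg 1: A = 0.937 mm² = 9.370e-07 m²
R_1 = (1.76×10^-8)(20.8)/(9.370e-07) = 0.3907 Ω
Seg 2: A = π(d/2)² = π(7.0000e-04 m)² = 1.539e-06 m²
R_2 = (2.72×10^-8)(24.1)/(1.539e-06) = 0.4258 Ω
Seg 3: A = π(3.26/2 mm)² = π(1.6300e-03 m)² = 8.347e-06 m²
R_3 = (2.72×10^-8)(26.1)/(8.347e-06) = 0.08505 Ω
R_total = R_1 + R_2 + R_3 = 0.902 Ω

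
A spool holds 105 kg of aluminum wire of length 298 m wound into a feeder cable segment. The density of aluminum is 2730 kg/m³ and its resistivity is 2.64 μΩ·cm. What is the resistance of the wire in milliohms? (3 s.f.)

61.0 mΩ

ρ = 2.64 μΩ·cm = 2.64×10^-8 Ω·m
A = m/(density·L) = 105/(2730×298) = 1.2907e-04 m²
R = ρL/A = (2.64×10^-8)(298)/(1.2907e-04) = 61.0 mΩ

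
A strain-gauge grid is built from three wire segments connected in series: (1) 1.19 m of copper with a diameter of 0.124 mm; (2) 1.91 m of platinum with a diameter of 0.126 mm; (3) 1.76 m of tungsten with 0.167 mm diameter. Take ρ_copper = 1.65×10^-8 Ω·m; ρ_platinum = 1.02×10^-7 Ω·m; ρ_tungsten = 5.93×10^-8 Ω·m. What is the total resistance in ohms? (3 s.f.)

Seg 1: A = π(d/2)² = π(6.2000e-05 m)² = 1.208e-08 m²
R_1 = (1.65×10^-8)(1.19)/(1.208e-08) = 1.626 Ω
Seg 2: A = π(d/2)² = π(6.3000e-05 m)² = 1.247e-08 m²
R_2 = (1.02×10^-7)(1.91)/(1.247e-08) = 15.62 Ω
Seg 3: A = π(d/2)² = π(8.3500e-05 m)² = 2.190e-08 m²
R_3 = (5.93×10^-8)(1.76)/(2.190e-08) = 4.765 Ω
R_total = R_1 + R_2 + R_3 = 22.0 Ω

22.0 Ω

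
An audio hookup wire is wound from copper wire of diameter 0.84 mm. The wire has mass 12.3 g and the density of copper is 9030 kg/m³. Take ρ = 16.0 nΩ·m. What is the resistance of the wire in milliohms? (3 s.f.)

ρ = 16.0 nΩ·m = 1.60×10^-8 Ω·m
A = π(d/2)² = π(4.2000e-04 m)² = 5.5418e-07 m²
L = m/(density·A) = 0.0123/(9030×5.5418e-07) = 2.458 m
R = ρL/A = (1.60×10^-8)(2.458)/(5.5418e-07) = 71.0 mΩ

71.0 mΩ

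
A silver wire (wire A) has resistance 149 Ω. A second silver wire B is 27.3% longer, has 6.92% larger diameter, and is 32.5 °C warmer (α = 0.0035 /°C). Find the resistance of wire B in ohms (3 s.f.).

R ∝ ρL/d² with ρ ∝ (1+αΔT), so R_B/R_A = (1 + 27.3/100) × (1 + 6.92/100)⁻² × (1 + 0.0035×32.5)
= 1.273 × 0.8748 × 1.114 = 1.24
R_B = 1.24 × 149 = 185 Ω

185 Ω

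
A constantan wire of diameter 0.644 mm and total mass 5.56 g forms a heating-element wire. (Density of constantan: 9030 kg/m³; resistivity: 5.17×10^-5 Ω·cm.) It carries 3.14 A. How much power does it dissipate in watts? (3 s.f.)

29.6 W

ρ = 5.17×10^-5 Ω·cm = 5.17×10^-7 Ω·m
A = π(d/2)² = π(3.2200e-04 m)² = 3.2573e-07 m²
L = m/(density·A) = 0.00556/(9030×3.2573e-07) = 1.89 m
R = ρL/A = (5.17×10^-7)(1.89)/(3.2573e-07) = 3 Ω
P = I²R = (3.14)² × 3 = 29.6 W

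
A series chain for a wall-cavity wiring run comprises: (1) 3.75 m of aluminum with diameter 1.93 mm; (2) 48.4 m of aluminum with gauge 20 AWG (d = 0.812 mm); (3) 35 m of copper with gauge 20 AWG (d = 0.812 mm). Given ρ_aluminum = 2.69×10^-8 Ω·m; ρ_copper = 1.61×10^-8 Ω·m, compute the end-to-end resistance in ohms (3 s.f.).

3.64 Ω

Seg 1: A = π(d/2)² = π(9.6500e-04 m)² = 2.926e-06 m²
R_1 = (2.69×10^-8)(3.75)/(2.926e-06) = 0.03448 Ω
Seg 2: A = π(0.812/2 mm)² = π(4.0600e-04 m)² = 5.178e-07 m²
R_2 = (2.69×10^-8)(48.4)/(5.178e-07) = 2.514 Ω
Seg 3: A = π(0.812/2 mm)² = π(4.0600e-04 m)² = 5.178e-07 m²
R_3 = (1.61×10^-8)(35)/(5.178e-07) = 1.088 Ω
R_total = R_1 + R_2 + R_3 = 3.64 Ω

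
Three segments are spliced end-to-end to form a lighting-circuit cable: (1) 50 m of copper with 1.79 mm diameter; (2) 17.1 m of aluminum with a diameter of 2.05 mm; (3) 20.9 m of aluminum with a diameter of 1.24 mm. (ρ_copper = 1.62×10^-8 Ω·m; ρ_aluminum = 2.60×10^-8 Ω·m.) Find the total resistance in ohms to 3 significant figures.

0.907 Ω

Seg 1: A = π(d/2)² = π(8.9500e-04 m)² = 2.516e-06 m²
R_1 = (1.62×10^-8)(50)/(2.516e-06) = 0.3219 Ω
Seg 2: A = π(d/2)² = π(1.0250e-03 m)² = 3.301e-06 m²
R_2 = (2.60×10^-8)(17.1)/(3.301e-06) = 0.1347 Ω
Seg 3: A = π(d/2)² = π(6.2000e-04 m)² = 1.208e-06 m²
R_3 = (2.60×10^-8)(20.9)/(1.208e-06) = 0.45 Ω
R_total = R_1 + R_2 + R_3 = 0.907 Ω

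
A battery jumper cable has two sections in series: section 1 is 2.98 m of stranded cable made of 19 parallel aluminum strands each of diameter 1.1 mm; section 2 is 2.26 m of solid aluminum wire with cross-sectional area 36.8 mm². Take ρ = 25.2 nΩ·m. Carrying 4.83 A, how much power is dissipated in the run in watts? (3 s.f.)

ρ = 25.2 nΩ·m = 2.52×10^-8 Ω·m
Section 1: A_strand = π(5.5000e-04)² = 9.503e-07 m²; R₁ = ρL/(N·A_s) = (2.52×10^-8)(2.98)/(19×9.503e-07) = 0.004159 Ω
Section 2: A = 36.8 mm² = 3.680e-05 m²
R₂ = (2.52×10^-8)(2.26)/(3.680e-05) = 0.001548 Ω
R = R₁ + R₂ = 0.005707 Ω
P = I²R = (4.83)² × 0.005707 = 0.133 W

0.133 W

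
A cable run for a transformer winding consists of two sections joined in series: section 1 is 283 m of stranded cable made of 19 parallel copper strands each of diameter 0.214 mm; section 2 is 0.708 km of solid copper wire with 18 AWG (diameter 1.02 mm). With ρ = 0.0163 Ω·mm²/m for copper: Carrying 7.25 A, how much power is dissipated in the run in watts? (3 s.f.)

1100 W

ρ = 0.0163 Ω·mm²/m = 1.63×10^-8 Ω·m
Section 1: A_strand = π(1.0700e-04)² = 3.597e-08 m²; R₁ = ρL/(N·A_s) = (1.63×10^-8)(283)/(19×3.597e-08) = 6.75 Ω
Section 2: A = π(1.02/2 mm)² = π(5.1000e-04 m)² = 8.171e-07 m²
R₂ = (1.63×10^-8)(708)/(8.171e-07) = 14.12 Ω
R = R₁ + R₂ = 20.87 Ω
P = I²R = (7.25)² × 20.87 = 1100 W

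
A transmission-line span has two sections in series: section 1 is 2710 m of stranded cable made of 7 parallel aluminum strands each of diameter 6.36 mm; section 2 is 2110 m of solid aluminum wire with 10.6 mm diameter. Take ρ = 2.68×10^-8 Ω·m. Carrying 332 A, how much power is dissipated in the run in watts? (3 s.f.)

1.07×10^5 W

Section 1: A_strand = π(3.1800e-03)² = 3.177e-05 m²; R₁ = ρL/(N·A_s) = (2.68×10^-8)(2710)/(7×3.177e-05) = 0.3266 Ω
Section 2: A = π(d/2)² = π(5.3000e-03 m)² = 8.825e-05 m²
R₂ = (2.68×10^-8)(2110)/(8.825e-05) = 0.6408 Ω
R = R₁ + R₂ = 0.9674 Ω
P = I²R = (332)² × 0.9674 = 1.07×10^5 W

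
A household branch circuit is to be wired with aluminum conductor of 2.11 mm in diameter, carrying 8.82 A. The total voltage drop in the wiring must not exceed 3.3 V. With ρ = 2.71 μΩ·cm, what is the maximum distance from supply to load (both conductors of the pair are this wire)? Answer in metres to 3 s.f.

24.1 m

ρ = 2.71 μΩ·cm = 2.71×10^-8 Ω·m
A = π(d/2)² = π(1.0550e-03 m)² = 3.497e-06 m²
L_max = V_max·A/(2·ρI) = (3.3)(3.497e-06)/(2×2.71×10^-8×8.82) = 24.1 m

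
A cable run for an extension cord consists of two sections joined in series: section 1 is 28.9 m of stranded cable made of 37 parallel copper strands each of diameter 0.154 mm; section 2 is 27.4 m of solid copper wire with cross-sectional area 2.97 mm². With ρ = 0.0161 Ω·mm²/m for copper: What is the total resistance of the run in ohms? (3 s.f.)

0.824 Ω

ρ = 0.0161 Ω·mm²/m = 1.61×10^-8 Ω·m
Section 1: A_strand = π(7.7000e-05)² = 1.863e-08 m²; R₁ = ρL/(N·A_s) = (1.61×10^-8)(28.9)/(37×1.863e-08) = 0.6751 Ω
Section 2: A = 2.97 mm² = 2.970e-06 m²
R₂ = (1.61×10^-8)(27.4)/(2.970e-06) = 0.1485 Ω
R = R₁ + R₂ = 0.824 Ω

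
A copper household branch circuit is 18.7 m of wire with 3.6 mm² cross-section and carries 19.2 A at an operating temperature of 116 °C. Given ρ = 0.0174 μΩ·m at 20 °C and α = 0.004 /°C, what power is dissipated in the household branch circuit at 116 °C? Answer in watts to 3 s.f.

ρ = 0.0174 μΩ·m = 1.74×10^-8 Ω·m
A = 3.6 mm² = 3.600e-06 m²
R₍20₎ = ρL/A = (1.74×10^-8)(18.7)/(3.600e-06) = 0.09038 Ω
R₍116₎ = R₍20₎(1 + αΔT) = 0.09038 × (1 + 0.004×96) = 0.1251 Ω
P = I²R = (19.2)² × 0.1251 = 46.1 W

46.1 W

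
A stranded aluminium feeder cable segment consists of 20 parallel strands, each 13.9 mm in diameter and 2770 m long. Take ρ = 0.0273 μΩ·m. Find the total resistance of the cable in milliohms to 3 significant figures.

ρ = 0.0273 μΩ·m = 2.73×10^-8 Ω·m
A_strand = π(6.9500e-03 m)² = 1.517e-04 m²
R_strand = ρL/A = (2.73×10^-8)(2770)/(1.517e-04) = 0.4983 Ω
R_total = R_strand/N = 0.4983/20 = 24.9 mΩ

24.9 mΩ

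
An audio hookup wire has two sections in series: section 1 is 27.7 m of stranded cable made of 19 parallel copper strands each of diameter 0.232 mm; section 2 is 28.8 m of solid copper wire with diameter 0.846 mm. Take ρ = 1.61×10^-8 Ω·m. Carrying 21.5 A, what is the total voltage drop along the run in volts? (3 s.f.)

29.7 V

Section 1: A_strand = π(1.1600e-04)² = 4.227e-08 m²; R₁ = ρL/(N·A_s) = (1.61×10^-8)(27.7)/(19×4.227e-08) = 0.5552 Ω
Section 2: A = π(d/2)² = π(4.2300e-04 m)² = 5.621e-07 m²
R₂ = (1.61×10^-8)(28.8)/(5.621e-07) = 0.8249 Ω
R = R₁ + R₂ = 1.38 Ω
V = IR = 21.5 × 1.38 = 29.7 V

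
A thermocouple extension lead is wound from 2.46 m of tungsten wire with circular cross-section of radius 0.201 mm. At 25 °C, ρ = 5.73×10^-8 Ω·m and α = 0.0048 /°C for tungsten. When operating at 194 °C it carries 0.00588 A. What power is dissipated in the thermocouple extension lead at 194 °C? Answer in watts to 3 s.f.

A = πr² = π(2.0100e-04 m)² = 1.269e-07 m²
R₍25₎ = ρL/A = (5.73×10^-8)(2.46)/(1.269e-07) = 1.111 Ω
R₍194₎ = R₍25₎(1 + αΔT) = 1.111 × (1 + 0.0048×169) = 2.011 Ω
P = I²R = (0.00588)² × 2.011 = 6.95×10^-5 W

6.95×10^-5 W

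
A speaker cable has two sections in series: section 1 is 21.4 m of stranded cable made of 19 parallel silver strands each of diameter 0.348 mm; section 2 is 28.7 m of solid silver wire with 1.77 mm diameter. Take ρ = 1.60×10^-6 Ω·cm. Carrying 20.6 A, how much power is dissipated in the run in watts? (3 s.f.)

160 W

ρ = 1.60×10^-6 Ω·cm = 1.60×10^-8 Ω·m
Section 1: A_strand = π(1.7400e-04)² = 9.511e-08 m²; R₁ = ρL/(N·A_s) = (1.60×10^-8)(21.4)/(19×9.511e-08) = 0.1895 Ω
Section 2: A = π(d/2)² = π(8.8500e-04 m)² = 2.461e-06 m²
R₂ = (1.60×10^-8)(28.7)/(2.461e-06) = 0.1866 Ω
R = R₁ + R₂ = 0.3761 Ω
P = I²R = (20.6)² × 0.3761 = 160 W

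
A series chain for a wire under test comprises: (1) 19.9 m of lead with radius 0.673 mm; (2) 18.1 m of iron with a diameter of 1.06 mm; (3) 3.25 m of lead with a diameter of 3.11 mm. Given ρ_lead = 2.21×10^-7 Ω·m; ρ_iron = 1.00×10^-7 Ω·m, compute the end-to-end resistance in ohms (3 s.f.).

5.24 Ω

Seg 1: A = πr² = π(6.7300e-04 m)² = 1.423e-06 m²
R_1 = (2.21×10^-7)(19.9)/(1.423e-06) = 3.091 Ω
Seg 2: A = π(d/2)² = π(5.3000e-04 m)² = 8.825e-07 m²
R_2 = (1.00×10^-7)(18.1)/(8.825e-07) = 2.051 Ω
Seg 3: A = π(d/2)² = π(1.5550e-03 m)² = 7.596e-06 m²
R_3 = (2.21×10^-7)(3.25)/(7.596e-06) = 0.09455 Ω
R_total = R_1 + R_2 + R_3 = 5.24 Ω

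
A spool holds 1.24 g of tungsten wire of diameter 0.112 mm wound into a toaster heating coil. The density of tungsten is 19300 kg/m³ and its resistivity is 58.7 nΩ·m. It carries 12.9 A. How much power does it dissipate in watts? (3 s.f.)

6470 W

ρ = 58.7 nΩ·m = 5.87×10^-8 Ω·m
A = π(d/2)² = π(5.6000e-05 m)² = 9.8520e-09 m²
L = m/(density·A) = 0.00124/(19300×9.8520e-09) = 6.521 m
R = ρL/A = (5.87×10^-8)(6.521)/(9.8520e-09) = 38.86 Ω
P = I²R = (12.9)² × 38.86 = 6470 W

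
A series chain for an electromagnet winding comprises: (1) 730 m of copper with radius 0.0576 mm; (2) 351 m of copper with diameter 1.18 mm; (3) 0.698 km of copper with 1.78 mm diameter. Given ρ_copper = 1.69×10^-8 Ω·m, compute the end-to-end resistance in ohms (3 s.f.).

1190 Ω

Seg 1: A = πr² = π(5.7600e-05 m)² = 1.042e-08 m²
R_1 = (1.69×10^-8)(730)/(1.042e-08) = 1184 Ω
Seg 2: A = π(d/2)² = π(5.9000e-04 m)² = 1.094e-06 m²
R_2 = (1.69×10^-8)(351)/(1.094e-06) = 5.424 Ω
Seg 3: A = π(d/2)² = π(8.9000e-04 m)² = 2.488e-06 m²
R_3 = (1.69×10^-8)(698)/(2.488e-06) = 4.74 Ω
R_total = R_1 + R_2 + R_3 = 1190 Ω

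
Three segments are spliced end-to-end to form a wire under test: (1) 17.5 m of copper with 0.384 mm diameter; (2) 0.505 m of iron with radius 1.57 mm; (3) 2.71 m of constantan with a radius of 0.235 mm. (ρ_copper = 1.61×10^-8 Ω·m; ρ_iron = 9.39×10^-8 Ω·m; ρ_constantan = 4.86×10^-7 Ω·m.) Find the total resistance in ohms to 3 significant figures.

10.0 Ω

Seg 1: A = π(d/2)² = π(1.9200e-04 m)² = 1.158e-07 m²
R_1 = (1.61×10^-8)(17.5)/(1.158e-07) = 2.433 Ω
Seg 2: A = πr² = π(1.5700e-03 m)² = 7.744e-06 m²
R_2 = (9.39×10^-8)(0.505)/(7.744e-06) = 0.006124 Ω
Seg 3: A = πr² = π(2.3500e-04 m)² = 1.735e-07 m²
R_3 = (4.86×10^-7)(2.71)/(1.735e-07) = 7.591 Ω
R_total = R_1 + R_2 + R_3 = 10.0 Ω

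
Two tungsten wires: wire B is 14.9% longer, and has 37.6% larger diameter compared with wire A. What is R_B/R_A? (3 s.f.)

R ∝ L/d², so R_B/R_A = (1 + 14.9/100) × (1 + 37.6/100)⁻²
= 1.149 × 0.5282 = 0.607

0.607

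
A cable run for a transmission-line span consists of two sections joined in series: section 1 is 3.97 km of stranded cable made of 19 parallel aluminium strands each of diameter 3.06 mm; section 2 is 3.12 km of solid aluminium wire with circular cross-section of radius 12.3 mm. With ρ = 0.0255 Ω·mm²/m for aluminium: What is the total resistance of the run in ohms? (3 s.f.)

ρ = 0.0255 Ω·mm²/m = 2.55×10^-8 Ω·m
Section 1: A_strand = π(1.5300e-03)² = 7.354e-06 m²; R₁ = ρL/(N·A_s) = (2.55×10^-8)(3970)/(19×7.354e-06) = 0.7245 Ω
Section 2: A = πr² = π(1.2300e-02 m)² = 4.753e-04 m²
R₂ = (2.55×10^-8)(3120)/(4.753e-04) = 0.1674 Ω
R = R₁ + R₂ = 0.892 Ω

0.892 Ω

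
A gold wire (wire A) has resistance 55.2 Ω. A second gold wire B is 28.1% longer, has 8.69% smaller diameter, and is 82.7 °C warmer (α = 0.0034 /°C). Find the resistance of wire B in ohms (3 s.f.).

R ∝ ρL/d² with ρ ∝ (1+αΔT), so R_B/R_A = (1 + 28.1/100) × (1 − 8.69/100)⁻² × (1 + 0.0034×82.7)
= 1.281 × 1.199 × 1.281 = 1.968
R_B = 1.968 × 55.2 = 109 Ω

109 Ω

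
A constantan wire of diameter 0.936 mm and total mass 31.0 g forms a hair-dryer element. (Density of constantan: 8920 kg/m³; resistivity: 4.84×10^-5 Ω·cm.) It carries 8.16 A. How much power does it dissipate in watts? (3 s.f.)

ρ = 4.84×10^-5 Ω·cm = 4.84×10^-7 Ω·m
A = π(d/2)² = π(4.6800e-04 m)² = 6.8808e-07 m²
L = m/(density·A) = 0.031/(8920×6.8808e-07) = 5.051 m
R = ρL/A = (4.84×10^-7)(5.051)/(6.8808e-07) = 3.553 Ω
P = I²R = (8.16)² × 3.553 = 237 W

237 W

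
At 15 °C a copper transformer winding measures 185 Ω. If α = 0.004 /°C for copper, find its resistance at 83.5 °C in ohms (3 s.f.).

ΔT = 83.5 − 15 = 68.5 °C
R = R₀(1 + αΔT) = 185 × (1 + 0.004×68.5) = 185 × 1.274 = 236 Ω

236 Ω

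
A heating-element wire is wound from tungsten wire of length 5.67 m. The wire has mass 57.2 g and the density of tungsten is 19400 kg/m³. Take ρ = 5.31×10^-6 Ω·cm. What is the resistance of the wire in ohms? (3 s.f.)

0.579 Ω

ρ = 5.31×10^-6 Ω·cm = 5.31×10^-8 Ω·m
A = m/(density·L) = 0.0572/(19400×5.67) = 5.2001e-07 m²
R = ρL/A = (5.31×10^-8)(5.67)/(5.2001e-07) = 0.579 Ω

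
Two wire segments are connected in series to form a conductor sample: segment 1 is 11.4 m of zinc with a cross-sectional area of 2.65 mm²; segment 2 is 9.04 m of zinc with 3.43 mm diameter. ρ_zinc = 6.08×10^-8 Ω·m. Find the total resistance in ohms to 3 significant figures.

0.321 Ω

Segment 1: A = 2.65 mm² = 2.650e-06 m²
R₁ = ρL/A = (6.08×10^-8)(11.4)/(2.650e-06) = 0.2616 Ω
Segment 2: A = π(d/2)² = π(1.7150e-03 m)² = 9.240e-06 m²
R₂ = (6.08×10^-8)(9.04)/(9.240e-06) = 0.05948 Ω
R = R₁ + R₂ = 0.321 Ω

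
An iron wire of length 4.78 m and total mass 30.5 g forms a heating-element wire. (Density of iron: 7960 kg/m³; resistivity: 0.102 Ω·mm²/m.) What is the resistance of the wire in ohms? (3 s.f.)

0.608 Ω

ρ = 0.102 Ω·mm²/m = 1.02×10^-7 Ω·m
A = m/(density·L) = 0.0305/(7960×4.78) = 8.0160e-07 m²
R = ρL/A = (1.02×10^-7)(4.78)/(8.0160e-07) = 0.608 Ω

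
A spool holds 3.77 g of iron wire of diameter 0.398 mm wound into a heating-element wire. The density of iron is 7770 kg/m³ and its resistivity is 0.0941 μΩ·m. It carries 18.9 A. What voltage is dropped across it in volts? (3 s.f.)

ρ = 0.0941 μΩ·m = 9.41×10^-8 Ω·m
A = π(d/2)² = π(1.9900e-04 m)² = 1.2441e-07 m²
L = m/(density·A) = 0.00377/(7770×1.2441e-07) = 3.9 m
R = ρL/A = (9.41×10^-8)(3.9)/(1.2441e-07) = 2.95 Ω
V = IR = 18.9 × 2.95 = 55.8 V

55.8 V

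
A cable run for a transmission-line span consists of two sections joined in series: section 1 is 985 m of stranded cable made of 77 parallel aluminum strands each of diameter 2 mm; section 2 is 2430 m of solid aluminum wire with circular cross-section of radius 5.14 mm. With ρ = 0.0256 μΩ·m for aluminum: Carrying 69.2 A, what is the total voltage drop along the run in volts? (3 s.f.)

ρ = 0.0256 μΩ·m = 2.56×10^-8 Ω·m
Section 1: A_strand = π(1.0000e-03)² = 3.142e-06 m²; R₁ = ρL/(N·A_s) = (2.56×10^-8)(985)/(77×3.142e-06) = 0.1042 Ω
Section 2: A = πr² = π(5.1400e-03 m)² = 8.300e-05 m²
R₂ = (2.56×10^-8)(2430)/(8.300e-05) = 0.7495 Ω
R = R₁ + R₂ = 0.8537 Ω
V = IR = 69.2 × 0.8537 = 59.1 V

59.1 V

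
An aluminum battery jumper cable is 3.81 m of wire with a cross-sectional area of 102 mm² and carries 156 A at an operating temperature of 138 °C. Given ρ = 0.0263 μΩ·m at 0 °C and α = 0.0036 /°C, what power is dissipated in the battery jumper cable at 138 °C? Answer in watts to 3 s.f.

ρ = 0.0263 μΩ·m = 2.63×10^-8 Ω·m
A = 102 mm² = 1.020e-04 m²
R₍0₎ = ρL/A = (2.63×10^-8)(3.81)/(1.020e-04) = 9.824×10^-4 Ω
R₍138₎ = R₍0₎(1 + αΔT) = 9.824×10^-4 × (1 + 0.0036×138) = 0.00147 Ω
P = I²R = (156)² × 0.00147 = 35.8 W

35.8 W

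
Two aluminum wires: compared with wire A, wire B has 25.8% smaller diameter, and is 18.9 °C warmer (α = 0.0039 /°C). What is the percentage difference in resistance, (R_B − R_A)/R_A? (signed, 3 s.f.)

95.0%

R ∝ ρL/d² with ρ ∝ (1+αΔT), so R_B/R_A = (1 − 25.8/100)⁻² × (1 + 0.0039×18.9)
= 1.816 × 1.074 = 1.95
(R_B − R_A)/R_A = 1.95 − 1 = 95.0%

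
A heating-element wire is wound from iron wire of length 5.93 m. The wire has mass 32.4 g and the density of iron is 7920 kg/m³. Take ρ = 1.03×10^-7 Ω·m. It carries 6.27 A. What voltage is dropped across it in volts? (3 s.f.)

5.55 V

A = m/(density·L) = 0.0324/(7920×5.93) = 6.8987e-07 m²
R = ρL/A = (1.03×10^-7)(5.93)/(6.8987e-07) = 0.8854 Ω
V = IR = 6.27 × 0.8854 = 5.55 V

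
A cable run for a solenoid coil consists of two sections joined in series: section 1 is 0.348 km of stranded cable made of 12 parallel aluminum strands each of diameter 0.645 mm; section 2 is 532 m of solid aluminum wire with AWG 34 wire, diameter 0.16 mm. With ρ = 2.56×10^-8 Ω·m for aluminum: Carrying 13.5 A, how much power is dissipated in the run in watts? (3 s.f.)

1.24×10^5 W

Section 1: A_strand = π(3.2250e-04)² = 3.267e-07 m²; R₁ = ρL/(N·A_s) = (2.56×10^-8)(348)/(12×3.267e-07) = 2.272 Ω
Section 2: A = π(0.16/2 mm)² = π(8.0000e-05 m)² = 2.011e-08 m²
R₂ = (2.56×10^-8)(532)/(2.011e-08) = 677.4 Ω
R = R₁ + R₂ = 679.6 Ω
P = I²R = (13.5)² × 679.6 = 1.24×10^5 W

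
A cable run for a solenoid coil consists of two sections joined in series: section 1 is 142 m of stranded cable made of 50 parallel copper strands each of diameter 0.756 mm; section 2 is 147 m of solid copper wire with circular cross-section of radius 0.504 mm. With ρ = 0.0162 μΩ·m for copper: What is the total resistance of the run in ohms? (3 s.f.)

3.09 Ω

ρ = 0.0162 μΩ·m = 1.62×10^-8 Ω·m
Section 1: A_strand = π(3.7800e-04)² = 4.489e-07 m²; R₁ = ρL/(N·A_s) = (1.62×10^-8)(142)/(50×4.489e-07) = 0.1025 Ω
Section 2: A = πr² = π(5.0400e-04 m)² = 7.980e-07 m²
R₂ = (1.62×10^-8)(147)/(7.980e-07) = 2.984 Ω
R = R₁ + R₂ = 3.09 Ω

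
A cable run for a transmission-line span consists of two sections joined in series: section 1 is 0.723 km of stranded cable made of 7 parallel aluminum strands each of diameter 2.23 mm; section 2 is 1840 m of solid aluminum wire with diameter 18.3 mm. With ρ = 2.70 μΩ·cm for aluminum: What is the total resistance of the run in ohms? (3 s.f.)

ρ = 2.70 μΩ·cm = 2.70×10^-8 Ω·m
Section 1: A_strand = π(1.1150e-03)² = 3.906e-06 m²; R₁ = ρL/(N·A_s) = (2.70×10^-8)(723)/(7×3.906e-06) = 0.714 Ω
Section 2: A = π(d/2)² = π(9.1500e-03 m)² = 2.630e-04 m²
R₂ = (2.70×10^-8)(1840)/(2.630e-04) = 0.1889 Ω
R = R₁ + R₂ = 0.903 Ω

0.903 Ω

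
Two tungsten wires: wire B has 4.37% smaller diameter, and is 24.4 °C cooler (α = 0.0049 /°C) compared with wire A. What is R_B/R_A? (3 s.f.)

R ∝ ρL/d² with ρ ∝ (1+αΔT), so R_B/R_A = (1 − 4.37/100)⁻² × (1 − 0.0049×24.4)
= 1.093 × 0.8804 = 0.963

0.963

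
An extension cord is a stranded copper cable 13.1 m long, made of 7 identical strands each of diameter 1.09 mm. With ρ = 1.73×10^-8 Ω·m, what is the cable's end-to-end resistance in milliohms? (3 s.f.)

34.7 mΩ

A_strand = π(5.4500e-04 m)² = 9.331e-07 m²
R_strand = ρL/A = (1.73×10^-8)(13.1)/(9.331e-07) = 0.2429 Ω
R_total = R_strand/N = 0.2429/7 = 34.7 mΩ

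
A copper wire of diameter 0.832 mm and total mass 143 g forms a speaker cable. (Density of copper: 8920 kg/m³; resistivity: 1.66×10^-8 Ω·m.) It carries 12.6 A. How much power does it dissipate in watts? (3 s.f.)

A = π(d/2)² = π(4.1600e-04 m)² = 5.4367e-07 m²
L = m/(density·A) = 0.143/(8920×5.4367e-07) = 29.49 m
R = ρL/A = (1.66×10^-8)(29.49)/(5.4367e-07) = 0.9003 Ω
P = I²R = (12.6)² × 0.9003 = 143 W

143 W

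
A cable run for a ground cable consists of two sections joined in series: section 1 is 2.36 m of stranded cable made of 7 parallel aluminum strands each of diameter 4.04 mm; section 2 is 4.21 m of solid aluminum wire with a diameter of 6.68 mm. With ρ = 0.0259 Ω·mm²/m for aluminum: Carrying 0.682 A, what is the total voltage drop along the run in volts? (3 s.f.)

0.00259 V

ρ = 0.0259 Ω·mm²/m = 2.59×10^-8 Ω·m
Section 1: A_strand = π(2.0200e-03)² = 1.282e-05 m²; R₁ = ρL/(N·A_s) = (2.59×10^-8)(2.36)/(7×1.282e-05) = 6.812×10^-4 Ω
Section 2: A = π(d/2)² = π(3.3400e-03 m)² = 3.505e-05 m²
R₂ = (2.59×10^-8)(4.21)/(3.505e-05) = 0.003111 Ω
R = R₁ + R₂ = 0.003792 Ω
V = IR = 0.682 × 0.003792 = 0.00259 V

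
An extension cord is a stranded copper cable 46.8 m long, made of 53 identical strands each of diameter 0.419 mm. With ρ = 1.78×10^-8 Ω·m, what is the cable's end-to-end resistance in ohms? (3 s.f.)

A_strand = π(2.0950e-04 m)² = 1.379e-07 m²
R_strand = ρL/A = (1.78×10^-8)(46.8)/(1.379e-07) = 6.042 Ω
R_total = R_strand/N = 6.042/53 = 0.114 Ω

0.114 Ω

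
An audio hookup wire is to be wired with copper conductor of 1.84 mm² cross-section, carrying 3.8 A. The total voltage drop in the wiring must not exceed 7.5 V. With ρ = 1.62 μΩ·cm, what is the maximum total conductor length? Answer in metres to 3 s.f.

ρ = 1.62 μΩ·cm = 1.62×10^-8 Ω·m
A = 1.84 mm² = 1.840e-06 m²
L_max = V_max·A/(1·ρI) = (7.5)(1.840e-06)/(1.62×10^-8×3.8) = 224 m

224 m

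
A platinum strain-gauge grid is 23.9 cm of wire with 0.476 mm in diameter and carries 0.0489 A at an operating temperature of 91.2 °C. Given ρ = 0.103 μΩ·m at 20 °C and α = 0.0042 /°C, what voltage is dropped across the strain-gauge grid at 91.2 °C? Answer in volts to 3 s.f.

0.00879 V

ρ = 0.103 μΩ·m = 1.03×10^-7 Ω·m
A = π(d/2)² = π(2.3800e-04 m)² = 1.780e-07 m²
R₍20₎ = ρL/A = (1.03×10^-7)(0.239)/(1.780e-07) = 0.1383 Ω
R₍91.2₎ = R₍20₎(1 + αΔT) = 0.1383 × (1 + 0.0042×71.2) = 0.1797 Ω
V = IR = 0.0489 × 0.1797 = 0.00879 V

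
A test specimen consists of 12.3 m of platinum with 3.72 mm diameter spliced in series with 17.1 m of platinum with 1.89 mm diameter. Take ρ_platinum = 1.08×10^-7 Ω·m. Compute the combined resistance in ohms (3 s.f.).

0.780 Ω

Segment 1: A = π(d/2)² = π(1.8600e-03 m)² = 1.087e-05 m²
R₁ = ρL/A = (1.08×10^-7)(12.3)/(1.087e-05) = 0.1222 Ω
Segment 2: A = π(d/2)² = π(9.4500e-04 m)² = 2.806e-06 m²
R₂ = (1.08×10^-7)(17.1)/(2.806e-06) = 0.6583 Ω
R = R₁ + R₂ = 0.780 Ω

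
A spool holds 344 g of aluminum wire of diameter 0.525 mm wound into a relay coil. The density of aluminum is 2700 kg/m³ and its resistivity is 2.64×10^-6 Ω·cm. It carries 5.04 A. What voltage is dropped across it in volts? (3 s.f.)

362 V

ρ = 2.64×10^-6 Ω·cm = 2.64×10^-8 Ω·m
A = π(d/2)² = π(2.6250e-04 m)² = 2.1648e-07 m²
L = m/(density·A) = 0.344/(2700×2.1648e-07) = 588.6 m
R = ρL/A = (2.64×10^-8)(588.6)/(2.1648e-07) = 71.78 Ω
V = IR = 5.04 × 71.78 = 362 V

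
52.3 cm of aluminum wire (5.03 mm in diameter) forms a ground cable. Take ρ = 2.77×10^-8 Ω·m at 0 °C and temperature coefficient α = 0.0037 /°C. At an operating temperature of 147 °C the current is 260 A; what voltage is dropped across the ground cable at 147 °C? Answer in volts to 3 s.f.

A = π(d/2)² = π(2.5150e-03 m)² = 1.987e-05 m²
R₍0₎ = ρL/A = (2.77×10^-8)(0.523)/(1.987e-05) = 7.290×10^-4 Ω
R₍147₎ = R₍0₎(1 + αΔT) = 7.290×10^-4 × (1 + 0.0037×147) = 0.001126 Ω
V = IR = 260 × 0.001126 = 0.293 V

0.293 V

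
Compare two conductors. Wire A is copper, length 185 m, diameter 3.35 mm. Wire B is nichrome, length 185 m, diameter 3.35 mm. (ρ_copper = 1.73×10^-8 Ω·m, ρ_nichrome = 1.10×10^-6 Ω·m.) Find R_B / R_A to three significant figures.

R ∝ ρL/d², so R_B/R_A = (ρ_B/ρ_A)
= (1.10×10^-6/1.73×10^-8) = 63.6

63.6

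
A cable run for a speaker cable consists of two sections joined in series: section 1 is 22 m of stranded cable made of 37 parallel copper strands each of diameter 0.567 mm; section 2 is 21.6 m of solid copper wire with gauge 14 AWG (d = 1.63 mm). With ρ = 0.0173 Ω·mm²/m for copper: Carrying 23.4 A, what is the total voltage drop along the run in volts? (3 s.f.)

ρ = 0.0173 Ω·mm²/m = 1.73×10^-8 Ω·m
Section 1: A_strand = π(2.8350e-04)² = 2.525e-07 m²; R₁ = ρL/(N·A_s) = (1.73×10^-8)(22)/(37×2.525e-07) = 0.04074 Ω
Section 2: A = π(1.63/2 mm)² = π(8.1500e-04 m)² = 2.087e-06 m²
R₂ = (1.73×10^-8)(21.6)/(2.087e-06) = 0.1791 Ω
R = R₁ + R₂ = 0.2198 Ω
V = IR = 23.4 × 0.2198 = 5.14 V

5.14 V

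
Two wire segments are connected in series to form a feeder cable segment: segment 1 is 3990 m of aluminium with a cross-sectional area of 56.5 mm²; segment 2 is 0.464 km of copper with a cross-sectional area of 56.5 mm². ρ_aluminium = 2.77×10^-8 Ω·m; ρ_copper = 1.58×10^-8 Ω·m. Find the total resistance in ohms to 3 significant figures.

2.09 Ω

Segment 1: A = 56.5 mm² = 5.650e-05 m²
R₁ = ρL/A = (2.77×10^-8)(3990)/(5.650e-05) = 1.956 Ω
R₂ = (1.58×10^-8)(464)/(5.650e-05) = 0.1298 Ω
R = R₁ + R₂ = 2.09 Ω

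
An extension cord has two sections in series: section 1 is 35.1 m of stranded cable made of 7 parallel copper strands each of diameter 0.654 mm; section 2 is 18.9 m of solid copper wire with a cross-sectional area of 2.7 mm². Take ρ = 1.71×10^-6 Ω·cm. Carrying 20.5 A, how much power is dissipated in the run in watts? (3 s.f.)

ρ = 1.71×10^-6 Ω·cm = 1.71×10^-8 Ω·m
Section 1: A_strand = π(3.2700e-04)² = 3.359e-07 m²; R₁ = ρL/(N·A_s) = (1.71×10^-8)(35.1)/(7×3.359e-07) = 0.2552 Ω
Section 2: A = 2.7 mm² = 2.700e-06 m²
R₂ = (1.71×10^-8)(18.9)/(2.700e-06) = 0.1197 Ω
R = R₁ + R₂ = 0.3749 Ω
P = I²R = (20.5)² × 0.3749 = 158 W

158 W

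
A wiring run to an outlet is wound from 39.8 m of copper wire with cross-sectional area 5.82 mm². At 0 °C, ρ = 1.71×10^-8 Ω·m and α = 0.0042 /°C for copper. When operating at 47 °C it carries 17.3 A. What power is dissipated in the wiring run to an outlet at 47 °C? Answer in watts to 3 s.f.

A = 5.82 mm² = 5.820e-06 m²
R₍0₎ = ρL/A = (1.71×10^-8)(39.8)/(5.820e-06) = 0.1169 Ω
R₍47₎ = R₍0₎(1 + αΔT) = 0.1169 × (1 + 0.0042×47) = 0.14 Ω
P = I²R = (17.3)² × 0.14 = 41.9 W

41.9 W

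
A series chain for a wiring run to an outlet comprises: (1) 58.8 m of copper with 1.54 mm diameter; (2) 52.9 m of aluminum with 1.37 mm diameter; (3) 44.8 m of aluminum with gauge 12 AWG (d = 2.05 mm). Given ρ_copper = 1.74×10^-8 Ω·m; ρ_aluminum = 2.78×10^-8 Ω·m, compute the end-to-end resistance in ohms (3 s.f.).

1.92 Ω

Seg 1: A = π(d/2)² = π(7.7000e-04 m)² = 1.863e-06 m²
R_1 = (1.74×10^-8)(58.8)/(1.863e-06) = 0.5493 Ω
Seg 2: A = π(d/2)² = π(6.8500e-04 m)² = 1.474e-06 m²
R_2 = (2.78×10^-8)(52.9)/(1.474e-06) = 0.9976 Ω
Seg 3: A = π(2.05/2 mm)² = π(1.0250e-03 m)² = 3.301e-06 m²
R_3 = (2.78×10^-8)(44.8)/(3.301e-06) = 0.3773 Ω
R_total = R_1 + R_2 + R_3 = 1.92 Ω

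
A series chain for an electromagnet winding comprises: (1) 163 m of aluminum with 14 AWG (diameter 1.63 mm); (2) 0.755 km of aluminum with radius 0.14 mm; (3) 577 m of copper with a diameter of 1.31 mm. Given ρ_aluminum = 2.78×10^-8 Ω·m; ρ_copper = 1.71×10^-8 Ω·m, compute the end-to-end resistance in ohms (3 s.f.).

Seg 1: A = π(1.63/2 mm)² = π(8.1500e-04 m)² = 2.087e-06 m²
R_1 = (2.78×10^-8)(163)/(2.087e-06) = 2.172 Ω
Seg 2: A = πr² = π(1.4000e-04 m)² = 6.158e-08 m²
R_2 = (2.78×10^-8)(755)/(6.158e-08) = 340.9 Ω
Seg 3: A = π(d/2)² = π(6.5500e-04 m)² = 1.348e-06 m²
R_3 = (1.71×10^-8)(577)/(1.348e-06) = 7.32 Ω
R_total = R_1 + R_2 + R_3 = 350 Ω

350 Ω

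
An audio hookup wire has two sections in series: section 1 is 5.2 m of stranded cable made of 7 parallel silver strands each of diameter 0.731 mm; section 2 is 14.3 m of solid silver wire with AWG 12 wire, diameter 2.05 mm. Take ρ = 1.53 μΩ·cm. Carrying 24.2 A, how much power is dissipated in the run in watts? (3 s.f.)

54.7 W

ρ = 1.53 μΩ·cm = 1.53×10^-8 Ω·m
Section 1: A_strand = π(3.6550e-04)² = 4.197e-07 m²; R₁ = ρL/(N·A_s) = (1.53×10^-8)(5.2)/(7×4.197e-07) = 0.02708 Ω
Section 2: A = π(2.05/2 mm)² = π(1.0250e-03 m)² = 3.301e-06 m²
R₂ = (1.53×10^-8)(14.3)/(3.301e-06) = 0.06629 Ω
R = R₁ + R₂ = 0.09337 Ω
P = I²R = (24.2)² × 0.09337 = 54.7 W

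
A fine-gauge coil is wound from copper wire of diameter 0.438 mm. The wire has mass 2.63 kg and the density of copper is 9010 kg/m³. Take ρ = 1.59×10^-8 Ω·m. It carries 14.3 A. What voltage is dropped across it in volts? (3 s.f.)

2920 V

A = π(d/2)² = π(2.1900e-04 m)² = 1.5067e-07 m²
L = m/(density·A) = 2.63/(9010×1.5067e-07) = 1937 m
R = ρL/A = (1.59×10^-8)(1937)/(1.5067e-07) = 204.4 Ω
V = IR = 14.3 × 204.4 = 2920 V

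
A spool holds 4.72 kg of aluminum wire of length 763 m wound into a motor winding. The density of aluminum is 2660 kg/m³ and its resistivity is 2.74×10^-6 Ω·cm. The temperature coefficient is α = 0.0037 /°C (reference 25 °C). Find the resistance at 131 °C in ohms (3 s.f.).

12.5 Ω

ρ = 2.74×10^-6 Ω·cm = 2.74×10^-8 Ω·m
A = m/(density·L) = 4.72/(2660×763) = 2.3256e-06 m²
R = ρL/A = (2.74×10^-8)(763)/(2.3256e-06) = 8.99 Ω
R(131 °C) = 8.99 × (1 + 0.0037×106) = 12.5 Ω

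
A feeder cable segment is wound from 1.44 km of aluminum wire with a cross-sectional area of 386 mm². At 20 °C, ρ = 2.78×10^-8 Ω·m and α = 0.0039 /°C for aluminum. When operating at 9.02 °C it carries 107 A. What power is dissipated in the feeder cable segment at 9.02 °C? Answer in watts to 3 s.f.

1140 W

A = 386 mm² = 3.860e-04 m²
R₍20₎ = ρL/A = (2.78×10^-8)(1440)/(3.860e-04) = 0.1037 Ω
R₍9.02₎ = R₍20₎(1 + αΔT) = 0.1037 × (1 + 0.0039×-11) = 0.09927 Ω
P = I²R = (107)² × 0.09927 = 1140 W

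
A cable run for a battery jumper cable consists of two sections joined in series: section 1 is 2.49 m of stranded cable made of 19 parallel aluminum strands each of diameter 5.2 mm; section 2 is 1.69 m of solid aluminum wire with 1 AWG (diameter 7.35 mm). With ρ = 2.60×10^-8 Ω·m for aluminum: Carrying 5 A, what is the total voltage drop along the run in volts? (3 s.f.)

Section 1: A_strand = π(2.6000e-03)² = 2.124e-05 m²; R₁ = ρL/(N·A_s) = (2.60×10^-8)(2.49)/(19×2.124e-05) = 1.604×10^-4 Ω
Section 2: A = π(7.35/2 mm)² = π(3.6750e-03 m)² = 4.243e-05 m²
R₂ = (2.60×10^-8)(1.69)/(4.243e-05) = 0.001036 Ω
R = R₁ + R₂ = 0.001196 Ω
V = IR = 5 × 0.001196 = 0.00598 V

0.00598 V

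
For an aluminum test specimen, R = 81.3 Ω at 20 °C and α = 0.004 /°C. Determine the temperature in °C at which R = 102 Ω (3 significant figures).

R = R₀(1 + α(T − T₀)) ⇒ T = T₀ + (R/R₀ − 1)/α
T = 20 + (102/81.3 − 1)/0.004 = 20 + (0.2546)/0.004 = 83.7 °C

83.7 °C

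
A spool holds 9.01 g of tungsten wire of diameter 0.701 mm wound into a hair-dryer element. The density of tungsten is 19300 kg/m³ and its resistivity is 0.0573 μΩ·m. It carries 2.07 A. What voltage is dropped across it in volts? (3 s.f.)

ρ = 0.0573 μΩ·m = 5.73×10^-8 Ω·m
A = π(d/2)² = π(3.5050e-04 m)² = 3.8595e-07 m²
L = m/(density·A) = 0.00901/(19300×3.8595e-07) = 1.21 m
R = ρL/A = (5.73×10^-8)(1.21)/(3.8595e-07) = 0.1796 Ω
V = IR = 2.07 × 0.1796 = 0.372 V

0.372 V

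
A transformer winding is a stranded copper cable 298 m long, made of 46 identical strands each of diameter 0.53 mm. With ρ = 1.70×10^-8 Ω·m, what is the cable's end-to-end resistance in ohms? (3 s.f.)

A_strand = π(2.6500e-04 m)² = 2.206e-07 m²
R_strand = ρL/A = (1.70×10^-8)(298)/(2.206e-07) = 22.96 Ω
R_total = R_strand/N = 22.96/46 = 0.499 Ω

0.499 Ω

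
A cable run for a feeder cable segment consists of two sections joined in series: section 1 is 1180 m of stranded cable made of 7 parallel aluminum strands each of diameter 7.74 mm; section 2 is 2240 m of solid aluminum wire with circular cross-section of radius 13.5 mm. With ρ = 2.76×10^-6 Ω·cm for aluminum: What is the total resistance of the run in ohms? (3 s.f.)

0.207 Ω

ρ = 2.76×10^-6 Ω·cm = 2.76×10^-8 Ω·m
Section 1: A_strand = π(3.8700e-03)² = 4.705e-05 m²; R₁ = ρL/(N·A_s) = (2.76×10^-8)(1180)/(7×4.705e-05) = 0.09888 Ω
Section 2: A = πr² = π(1.3500e-02 m)² = 5.726e-04 m²
R₂ = (2.76×10^-8)(2240)/(5.726e-04) = 0.108 Ω
R = R₁ + R₂ = 0.207 Ω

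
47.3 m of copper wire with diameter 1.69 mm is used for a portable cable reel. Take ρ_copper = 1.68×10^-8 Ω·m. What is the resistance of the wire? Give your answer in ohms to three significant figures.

A = π(d/2)² = π(8.4500e-04 m)² = 2.243e-06 m²
R = ρL/A = (1.68×10^-8)(47.3 m)/(2.243e-06 m²) = 0.354 Ω

0.354 Ω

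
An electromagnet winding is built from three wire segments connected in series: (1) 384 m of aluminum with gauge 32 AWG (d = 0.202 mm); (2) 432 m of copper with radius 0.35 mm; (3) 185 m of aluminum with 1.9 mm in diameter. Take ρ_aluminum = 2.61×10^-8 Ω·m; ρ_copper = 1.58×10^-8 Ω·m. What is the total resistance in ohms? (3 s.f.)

332 Ω

Seg 1: A = π(0.202/2 mm)² = π(1.0100e-04 m)² = 3.205e-08 m²
R_1 = (2.61×10^-8)(384)/(3.205e-08) = 312.7 Ω
Seg 2: A = πr² = π(3.5000e-04 m)² = 3.848e-07 m²
R_2 = (1.58×10^-8)(432)/(3.848e-07) = 17.74 Ω
Seg 3: A = π(d/2)² = π(9.5000e-04 m)² = 2.835e-06 m²
R_3 = (2.61×10^-8)(185)/(2.835e-06) = 1.703 Ω
R_total = R_1 + R_2 + R_3 = 332 Ω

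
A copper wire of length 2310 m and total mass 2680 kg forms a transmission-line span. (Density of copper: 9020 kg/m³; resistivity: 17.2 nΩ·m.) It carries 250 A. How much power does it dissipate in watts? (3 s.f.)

19300 W

ρ = 17.2 nΩ·m = 1.72×10^-8 Ω·m
A = m/(density·L) = 2680/(9020×2310) = 1.2862e-04 m²
R = ρL/A = (1.72×10^-8)(2310)/(1.2862e-04) = 0.3089 Ω
P = I²R = (250)² × 0.3089 = 19300 W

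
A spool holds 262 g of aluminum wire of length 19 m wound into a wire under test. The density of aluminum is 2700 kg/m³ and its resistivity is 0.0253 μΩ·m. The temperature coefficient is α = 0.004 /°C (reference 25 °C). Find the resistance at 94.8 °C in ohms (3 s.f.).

0.120 Ω

ρ = 0.0253 μΩ·m = 2.53×10^-8 Ω·m
A = m/(density·L) = 0.262/(2700×19) = 5.1072e-06 m²
R = ρL/A = (2.53×10^-8)(19)/(5.1072e-06) = 0.09412 Ω
R(94.8 °C) = 0.09412 × (1 + 0.004×69.8) = 0.120 Ω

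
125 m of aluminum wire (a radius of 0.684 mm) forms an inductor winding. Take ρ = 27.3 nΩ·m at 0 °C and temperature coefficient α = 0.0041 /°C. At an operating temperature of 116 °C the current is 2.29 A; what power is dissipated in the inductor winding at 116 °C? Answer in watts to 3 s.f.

18.0 W

ρ = 27.3 nΩ·m = 2.73×10^-8 Ω·m
A = πr² = π(6.8400e-04 m)² = 1.470e-06 m²
R₍0₎ = ρL/A = (2.73×10^-8)(125)/(1.470e-06) = 2.322 Ω
R₍116₎ = R₍0₎(1 + αΔT) = 2.322 × (1 + 0.0041×116) = 3.426 Ω
P = I²R = (2.29)² × 3.426 = 18.0 W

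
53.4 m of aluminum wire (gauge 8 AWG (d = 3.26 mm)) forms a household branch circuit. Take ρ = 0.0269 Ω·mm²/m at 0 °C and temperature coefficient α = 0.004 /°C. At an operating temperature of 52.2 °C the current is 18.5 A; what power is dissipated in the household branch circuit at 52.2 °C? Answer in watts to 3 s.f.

71.2 W

ρ = 0.0269 Ω·mm²/m = 2.69×10^-8 Ω·m
A = π(3.26/2 mm)² = π(1.6300e-03 m)² = 8.347e-06 m²
R₍0₎ = ρL/A = (2.69×10^-8)(53.4)/(8.347e-06) = 0.1721 Ω
R₍52.2₎ = R₍0₎(1 + αΔT) = 0.1721 × (1 + 0.004×52.2) = 0.208 Ω
P = I²R = (18.5)² × 0.208 = 71.2 W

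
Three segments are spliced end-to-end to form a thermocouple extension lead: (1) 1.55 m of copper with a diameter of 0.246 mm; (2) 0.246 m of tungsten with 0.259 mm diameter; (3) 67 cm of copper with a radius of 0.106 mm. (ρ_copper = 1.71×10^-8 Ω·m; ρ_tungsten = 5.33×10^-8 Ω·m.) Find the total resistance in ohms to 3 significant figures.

1.13 Ω

Seg 1: A = π(d/2)² = π(1.2300e-04 m)² = 4.753e-08 m²
R_1 = (1.71×10^-8)(1.55)/(4.753e-08) = 0.5577 Ω
Seg 2: A = π(d/2)² = π(1.2950e-04 m)² = 5.269e-08 m²
R_2 = (5.33×10^-8)(0.246)/(5.269e-08) = 0.2489 Ω
Seg 3: A = πr² = π(1.0600e-04 m)² = 3.530e-08 m²
R_3 = (1.71×10^-8)(0.67)/(3.530e-08) = 0.3246 Ω
R_total = R_1 + R_2 + R_3 = 1.13 Ω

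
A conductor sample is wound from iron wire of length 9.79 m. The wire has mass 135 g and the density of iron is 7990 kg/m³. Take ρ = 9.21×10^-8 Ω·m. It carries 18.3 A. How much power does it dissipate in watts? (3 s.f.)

A = m/(density·L) = 0.135/(7990×9.79) = 1.7259e-06 m²
R = ρL/A = (9.21×10^-8)(9.79)/(1.7259e-06) = 0.5224 Ω
P = I²R = (18.3)² × 0.5224 = 175 W

175 W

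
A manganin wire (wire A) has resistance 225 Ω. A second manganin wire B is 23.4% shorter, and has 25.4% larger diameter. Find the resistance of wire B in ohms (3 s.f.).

110 Ω

R ∝ L/d², so R_B/R_A = (1 − 23.4/100) × (1 + 25.4/100)⁻²
= 0.766 × 0.6359 = 0.4871
R_B = 0.4871 × 225 = 110 Ω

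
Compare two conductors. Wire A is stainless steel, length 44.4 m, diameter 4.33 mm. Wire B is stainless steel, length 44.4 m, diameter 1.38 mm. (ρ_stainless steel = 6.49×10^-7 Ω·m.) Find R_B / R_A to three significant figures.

R ∝ ρL/d², so R_B/R_A = (d_A/d_B)²
= (4.33/1.38)² = 9.85

9.85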